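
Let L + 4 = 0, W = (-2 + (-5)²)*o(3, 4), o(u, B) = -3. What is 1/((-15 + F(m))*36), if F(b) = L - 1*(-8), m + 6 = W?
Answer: -1/396 ≈ -0.0025253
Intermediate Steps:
W = -69 (W = (-2 + (-5)²)*(-3) = (-2 + 25)*(-3) = 23*(-3) = -69)
m = -75 (m = -6 - 69 = -75)
L = -4 (L = -4 + 0 = -4)
F(b) = 4 (F(b) = -4 - 1*(-8) = -4 + 8 = 4)
1/((-15 + F(m))*36) = 1/((-15 + 4)*36) = 1/(-11*36) = 1/(-396) = -1/396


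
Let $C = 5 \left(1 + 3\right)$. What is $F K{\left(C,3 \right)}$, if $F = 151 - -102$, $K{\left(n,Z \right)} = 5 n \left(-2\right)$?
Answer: $-50600$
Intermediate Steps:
$C = 20$ ($C = 5 \cdot 4 = 20$)
$K{\left(n,Z \right)} = - 10 n$
$F = 253$ ($F = 151 + 102 = 253$)
$F K{\left(C,3 \right)} = 253 \left(\left(-10\right) 20\right) = 253 \left(-200\right) = -50600$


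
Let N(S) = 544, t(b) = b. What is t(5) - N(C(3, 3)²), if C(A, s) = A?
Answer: -539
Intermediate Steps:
t(5) - N(C(3, 3)²) = 5 - 1*544 = 5 - 544 = -539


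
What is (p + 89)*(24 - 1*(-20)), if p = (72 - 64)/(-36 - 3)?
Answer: 152372/39 ≈ 3907.0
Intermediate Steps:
p = -8/39 (p = 8/(-39) = 8*(-1/39) = -8/39 ≈ -0.20513)
(p + 89)*(24 - 1*(-20)) = (-8/39 + 89)*(24 - 1*(-20)) = 3463*(24 + 20)/39 = (3463/39)*44 = 152372/39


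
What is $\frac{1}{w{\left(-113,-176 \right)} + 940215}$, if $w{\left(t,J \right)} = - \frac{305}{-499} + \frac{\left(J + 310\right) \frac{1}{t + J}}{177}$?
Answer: $\frac{25525347}{23999329664404} \approx 1.0636 \cdot 10^{-6}$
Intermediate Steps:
$w{\left(t,J \right)} = \frac{305}{499} + \frac{310 + J}{177 \left(J + t\right)}$ ($w{\left(t,J \right)} = \left(-305\right) \left(- \frac{1}{499}\right) + \frac{310 + J}{J + t} \frac{1}{177} = \frac{305}{499} + \frac{310 + J}{J + t} \frac{1}{177} = \frac{305}{499} + \frac{310 + J}{177 \left(J + t\right)}$)
$\frac{1}{w{\left(-113,-176 \right)} + 940215} = \frac{1}{\frac{154690 + 53985 \left(-113\right) + 54484 \left(-176\right)}{88323 \left(-176 - 113\right)} + 940215} = \frac{1}{\frac{154690 - 6100305 - 9589184}{88323 \left(-289\right)} + 940215} = \frac{1}{\frac{1}{88323} \left(- \frac{1}{289}\right) \left(-15534799\right) + 940215} = \frac{1}{\frac{15534799}{25525347} + 940215} = \frac{1}{\frac{23999329664404}{25525347}} = \frac{25525347}{23999329664404}$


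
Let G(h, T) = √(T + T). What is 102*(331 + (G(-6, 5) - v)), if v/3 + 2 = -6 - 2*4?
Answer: 38658 + 102*√10 ≈ 38981.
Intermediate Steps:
G(h, T) = √2*√T (G(h, T) = √(2*T) = √2*√T)
v = -48 (v = -6 + 3*(-6 - 2*4) = -6 + 3*(-6 - 8) = -6 + 3*(-14) = -6 - 42 = -48)
102*(331 + (G(-6, 5) - v)) = 102*(331 + (√2*√5 - 1*(-48))) = 102*(331 + (√10 + 48)) = 102*(331 + (48 + √10)) = 102*(379 + √10) = 38658 + 102*√10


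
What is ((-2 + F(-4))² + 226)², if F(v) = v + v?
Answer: 106276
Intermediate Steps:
F(v) = 2*v
((-2 + F(-4))² + 226)² = ((-2 + 2*(-4))² + 226)² = ((-2 - 8)² + 226)² = ((-10)² + 226)² = (100 + 226)² = 326² = 106276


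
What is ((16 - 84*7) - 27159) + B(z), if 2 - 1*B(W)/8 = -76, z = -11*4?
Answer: -27107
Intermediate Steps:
z = -44
B(W) = 624 (B(W) = 16 - 8*(-76) = 16 + 608 = 624)
((16 - 84*7) - 27159) + B(z) = ((16 - 84*7) - 27159) + 624 = ((16 - 588) - 27159) + 624 = (-572 - 27159) + 624 = -27731 + 624 = -27107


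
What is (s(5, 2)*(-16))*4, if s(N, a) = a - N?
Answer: 192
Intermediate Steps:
(s(5, 2)*(-16))*4 = ((2 - 1*5)*(-16))*4 = ((2 - 5)*(-16))*4 = -3*(-16)*4 = 48*4 = 192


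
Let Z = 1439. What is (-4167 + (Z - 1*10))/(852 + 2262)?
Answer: -1369/1557 ≈ -0.87926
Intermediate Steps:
(-4167 + (Z - 1*10))/(852 + 2262) = (-4167 + (1439 - 1*10))/(852 + 2262) = (-4167 + (1439 - 10))/3114 = (-4167 + 1429)*(1/3114) = -2738*1/3114 = -1369/1557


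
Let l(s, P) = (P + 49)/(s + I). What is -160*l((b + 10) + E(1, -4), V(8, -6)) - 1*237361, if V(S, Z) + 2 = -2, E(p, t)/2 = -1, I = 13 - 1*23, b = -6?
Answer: -236461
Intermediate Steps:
I = -10 (I = 13 - 23 = -10)
E(p, t) = -2 (E(p, t) = 2*(-1) = -2)
V(S, Z) = -4 (V(S, Z) = -2 - 2 = -4)
l(s, P) = (49 + P)/(-10 + s) (l(s, P) = (P + 49)/(s - 10) = (49 + P)/(-10 + s))
-160*l((b + 10) + E(1, -4), V(8, -6)) - 1*237361 = -160*(49 - 4)/(-10 + ((-6 + 10) - 2)) - 1*237361 = -160*45/(-10 + (4 - 2)) - 237361 = -160*45/(-10 + 2) - 237361 = -160*45/(-8) - 237361 = -(-20)*45 - 237361 = -160*(-45/8) - 237361 = 900 - 237361 = -236461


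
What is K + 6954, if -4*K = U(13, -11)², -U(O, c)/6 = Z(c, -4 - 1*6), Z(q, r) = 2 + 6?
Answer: 6378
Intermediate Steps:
Z(q, r) = 8
U(O, c) = -48 (U(O, c) = -6*8 = -48)
K = -576 (K = -¼*(-48)² = -¼*2304 = -576)
K + 6954 = -576 + 6954 = 6378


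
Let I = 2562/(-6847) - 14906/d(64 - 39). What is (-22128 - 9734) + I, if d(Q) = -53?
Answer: -11460507446/362891 ≈ -31581.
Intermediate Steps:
I = 101925596/362891 (I = 2562/(-6847) - 14906/(-53) = 2562*(-1/6847) - 14906*(-1/53) = -2562/6847 + 14906/53 = 101925596/362891 ≈ 280.87)
(-22128 - 9734) + I = (-22128 - 9734) + 101925596/362891 = -31862 + 101925596/362891 = -11460507446/362891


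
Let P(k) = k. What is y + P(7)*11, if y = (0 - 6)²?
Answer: 113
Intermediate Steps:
y = 36 (y = (-6)² = 36)
y + P(7)*11 = 36 + 7*11 = 36 + 77 = 113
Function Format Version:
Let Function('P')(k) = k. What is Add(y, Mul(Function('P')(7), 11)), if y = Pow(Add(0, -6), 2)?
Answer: 113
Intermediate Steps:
y = 36 (y = Pow(-6, 2) = 36)
Add(y, Mul(Function('P')(7), 11)) = Add(36, Mul(7, 11)) = Add(36, 77) = 113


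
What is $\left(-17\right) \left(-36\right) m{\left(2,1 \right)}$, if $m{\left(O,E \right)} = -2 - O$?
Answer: $-2448$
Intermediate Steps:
$\left(-17\right) \left(-36\right) m{\left(2,1 \right)} = \left(-17\right) \left(-36\right) \left(-2 - 2\right) = 612 \left(-2 - 2\right) = 612 \left(-4\right) = -2448$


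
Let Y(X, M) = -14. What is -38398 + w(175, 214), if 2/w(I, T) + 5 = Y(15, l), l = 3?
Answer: -729564/19 ≈ -38398.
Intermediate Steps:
w(I, T) = -2/19 (w(I, T) = 2/(-5 - 14) = 2/(-19) = 2*(-1/19) = -2/19)
-38398 + w(175, 214) = -38398 - 2/19 = -729564/19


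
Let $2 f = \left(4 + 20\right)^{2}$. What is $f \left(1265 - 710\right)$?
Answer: $159840$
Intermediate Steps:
$f = 288$ ($f = \frac{\left(4 + 20\right)^{2}}{2} = \frac{24^{2}}{2} = \frac{1}{2} \cdot 576 = 288$)
$f \left(1265 - 710\right) = 288 \left(1265 - 710\right) = 288 \cdot 555 = 159840$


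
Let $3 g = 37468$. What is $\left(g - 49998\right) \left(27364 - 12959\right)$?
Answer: $- \frac{1620937030}{3} \approx -5.4031 \cdot 10^{8}$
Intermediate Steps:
$g = \frac{37468}{3}$ ($g = \frac{1}{3} \cdot 37468 = \frac{37468}{3} \approx 12489.0$)
$\left(g - 49998\right) \left(27364 - 12959\right) = \left(\frac{37468}{3} - 49998\right) \left(27364 - 12959\right) = \left(- \frac{112526}{3}\right) 14405 = - \frac{1620937030}{3}$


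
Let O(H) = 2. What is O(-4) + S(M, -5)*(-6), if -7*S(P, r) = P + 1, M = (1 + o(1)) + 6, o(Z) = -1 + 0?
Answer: 8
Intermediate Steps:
o(Z) = -1
M = 6 (M = (1 - 1) + 6 = 0 + 6 = 6)
S(P, r) = -1/7 - P/7 (S(P, r) = -(P + 1)/7 = -(1 + P)/7 = -1/7 - P/7)
O(-4) + S(M, -5)*(-6) = 2 + (-1/7 - 1/7*6)*(-6) = 2 + (-1/7 - 6/7)*(-6) = 2 - 1*(-6) = 2 + 6 = 8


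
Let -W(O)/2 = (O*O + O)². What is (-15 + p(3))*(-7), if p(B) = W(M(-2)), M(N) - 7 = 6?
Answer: 463841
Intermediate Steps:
M(N) = 13 (M(N) = 7 + 6 = 13)
W(O) = -2*(O + O²)² (W(O) = -2*(O*O + O)² = -2*(O² + O)² = -2*(O + O²)²)
p(B) = -66248 (p(B) = -2*13²*(1 + 13)² = -2*169*14² = -2*169*196 = -66248)
(-15 + p(3))*(-7) = (-15 - 66248)*(-7) = -66263*(-7) = 463841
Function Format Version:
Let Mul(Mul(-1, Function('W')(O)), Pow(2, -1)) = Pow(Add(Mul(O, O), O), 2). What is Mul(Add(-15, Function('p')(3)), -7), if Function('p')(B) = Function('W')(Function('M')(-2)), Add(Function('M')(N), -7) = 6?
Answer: 463841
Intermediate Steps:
Function('M')(N) = 13 (Function('M')(N) = Add(7, 6) = 13)
Function('W')(O) = Mul(-2, Pow(Add(O, Pow(O, 2)), 2)) (Function('W')(O) = Mul(-2, Pow(Add(Mul(O, O), O), 2)) = Mul(-2, Pow(Add(Pow(O, 2), O), 2)) = Mul(-2, Pow(Add(O, Pow(O, 2)), 2)))
Function('p')(B) = -66248 (Function('p')(B) = Mul(-2, Pow(13, 2), Pow(Add(1, 13), 2)) = Mul(-2, 169, Pow(14, 2)) = Mul(-2, 169, 196) = -66248)
Mul(Add(-15, Function('p')(3)), -7) = Mul(Add(-15, -66248), -7) = Mul(-66263, -7) = 463841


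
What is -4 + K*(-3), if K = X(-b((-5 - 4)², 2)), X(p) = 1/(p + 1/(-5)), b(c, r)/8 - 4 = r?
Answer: -949/241 ≈ -3.9378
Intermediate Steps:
b(c, r) = 32 + 8*r
X(p) = 1/(-⅕ + p) (X(p) = 1/(p - ⅕) = 1/(-⅕ + p))
K = -5/241 (K = 5/(-1 + 5*(-(32 + 8*2))) = 5/(-1 + 5*(-(32 + 16))) = 5/(-1 + 5*(-1*48)) = 5/(-1 + 5*(-48)) = 5/(-1 - 240) = 5/(-241) = 5*(-1/241) = -5/241 ≈ -0.020747)
-4 + K*(-3) = -4 - 5/241*(-3) = -4 + 15/241 = -949/241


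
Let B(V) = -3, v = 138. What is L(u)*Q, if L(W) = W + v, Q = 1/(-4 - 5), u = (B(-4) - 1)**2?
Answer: -154/9 ≈ -17.111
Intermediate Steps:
u = 16 (u = (-3 - 1)**2 = (-4)**2 = 16)
Q = -1/9 (Q = 1/(-9) = -1/9 ≈ -0.11111)
L(W) = 138 + W (L(W) = W + 138 = 138 + W)
L(u)*Q = (138 + 16)*(-1/9) = 154*(-1/9) = -154/9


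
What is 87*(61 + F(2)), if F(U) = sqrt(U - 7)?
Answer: 5307 + 87*I*sqrt(5) ≈ 5307.0 + 194.54*I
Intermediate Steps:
F(U) = sqrt(-7 + U)
87*(61 + F(2)) = 87*(61 + sqrt(-7 + 2)) = 87*(61 + sqrt(-5)) = 87*(61 + I*sqrt(5)) = 5307 + 87*I*sqrt(5)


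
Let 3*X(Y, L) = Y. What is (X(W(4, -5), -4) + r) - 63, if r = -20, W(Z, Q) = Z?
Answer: -245/3 ≈ -81.667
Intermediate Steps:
X(Y, L) = Y/3
(X(W(4, -5), -4) + r) - 63 = ((⅓)*4 - 20) - 63 = (4/3 - 20) - 63 = -56/3 - 63 = -245/3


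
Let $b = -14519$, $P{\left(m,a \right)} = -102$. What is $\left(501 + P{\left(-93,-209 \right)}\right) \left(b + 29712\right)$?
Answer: $6062007$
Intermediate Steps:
$\left(501 + P{\left(-93,-209 \right)}\right) \left(b + 29712\right) = \left(501 - 102\right) \left(-14519 + 29712\right) = 399 \cdot 15193 = 6062007$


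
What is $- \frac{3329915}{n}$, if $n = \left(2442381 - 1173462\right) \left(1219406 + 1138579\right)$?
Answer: $- \frac{665983}{598418393643} \approx -1.1129 \cdot 10^{-6}$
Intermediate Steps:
$n = 2992091968215$ ($n = 1268919 \cdot 2357985 = 2992091968215$)
$- \frac{3329915}{n} = - \frac{3329915}{2992091968215} = \left(-3329915\right) \frac{1}{2992091968215} = - \frac{665983}{598418393643}$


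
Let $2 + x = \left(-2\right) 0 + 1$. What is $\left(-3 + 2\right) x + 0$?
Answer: $1$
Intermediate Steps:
$x = -1$ ($x = -2 + \left(\left(-2\right) 0 + 1\right) = -2 + \left(0 + 1\right) = -2 + 1 = -1$)
$\left(-3 + 2\right) x + 0 = \left(-3 + 2\right) \left(-1\right) + 0 = \left(-1\right) \left(-1\right) + 0 = 1 + 0 = 1$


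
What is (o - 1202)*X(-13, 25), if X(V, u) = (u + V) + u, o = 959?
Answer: -8991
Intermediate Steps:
X(V, u) = V + 2*u (X(V, u) = (V + u) + u = V + 2*u)
(o - 1202)*X(-13, 25) = (959 - 1202)*(-13 + 2*25) = -243*(-13 + 50) = -243*37 = -8991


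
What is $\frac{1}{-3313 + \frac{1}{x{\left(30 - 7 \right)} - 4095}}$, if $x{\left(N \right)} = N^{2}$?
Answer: $- \frac{3566}{11814159} \approx -0.00030184$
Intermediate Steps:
$\frac{1}{-3313 + \frac{1}{x{\left(30 - 7 \right)} - 4095}} = \frac{1}{-3313 + \frac{1}{\left(30 - 7\right)^{2} - 4095}} = \frac{1}{-3313 + \frac{1}{23^{2} - 4095}} = \frac{1}{-3313 + \frac{1}{529 - 4095}} = \frac{1}{-3313 + \frac{1}{-3566}} = \frac{1}{-3313 - \frac{1}{3566}} = \frac{1}{- \frac{11814159}{3566}} = - \frac{3566}{11814159}$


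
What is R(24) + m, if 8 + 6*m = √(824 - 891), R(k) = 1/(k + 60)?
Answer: -37/28 + I*√67/6 ≈ -1.3214 + 1.3642*I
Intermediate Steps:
R(k) = 1/(60 + k)
m = -4/3 + I*√67/6 (m = -4/3 + √(824 - 891)/6 = -4/3 + √(-67)/6 = -4/3 + (I*√67)/6 = -4/3 + I*√67/6 ≈ -1.3333 + 1.3642*I)
R(24) + m = 1/(60 + 24) + (-4/3 + I*√67/6) = 1/84 + (-4/3 + I*√67/6) = -37/28 + I*√67/6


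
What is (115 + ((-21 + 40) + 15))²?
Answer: 22201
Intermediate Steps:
(115 + ((-21 + 40) + 15))² = (115 + (19 + 15))² = (115 + 34)² = 149² = 22201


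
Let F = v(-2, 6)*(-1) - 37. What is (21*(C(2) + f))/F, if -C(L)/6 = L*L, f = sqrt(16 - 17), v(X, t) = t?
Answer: 504/43 - 21*I/43 ≈ 11.721 - 0.48837*I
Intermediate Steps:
f = I (f = sqrt(-1) = I ≈ 1.0*I)
C(L) = -6*L**2 (C(L) = -6*L*L = -6*L**2)
F = -43 (F = 6*(-1) - 37 = -6 - 37 = -43)
(21*(C(2) + f))/F = (21*(-6*2**2 + I))/(-43) = (21*(-6*4 + I))*(-1/43) = (21*(-24 + I))*(-1/43) = (-504 + 21*I)*(-1/43) = 504/43 - 21*I/43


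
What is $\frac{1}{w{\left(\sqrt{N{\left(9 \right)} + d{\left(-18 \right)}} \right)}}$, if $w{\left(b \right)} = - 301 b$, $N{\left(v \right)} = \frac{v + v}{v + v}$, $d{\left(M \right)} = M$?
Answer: $\frac{i \sqrt{17}}{5117} \approx 0.00080577 i$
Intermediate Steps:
$N{\left(v \right)} = 1$ ($N{\left(v \right)} = \frac{2 v}{2 v} = 2 v \frac{1}{2 v} = 1$)
$\frac{1}{w{\left(\sqrt{N{\left(9 \right)} + d{\left(-18 \right)}} \right)}} = \frac{1}{\left(-301\right) \sqrt{1 - 18}} = \frac{1}{\left(-301\right) \sqrt{-17}} = \frac{1}{\left(-301\right) i \sqrt{17}} = \frac{i \sqrt{17}}{5117}$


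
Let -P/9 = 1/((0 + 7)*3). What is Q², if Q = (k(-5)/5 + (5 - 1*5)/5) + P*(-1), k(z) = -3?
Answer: 36/1225 ≈ 0.029388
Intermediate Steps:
P = -3/7 (P = -9/((0 + 7)*3) = -9/(7*3) = -9*1/21 = -3/7 ≈ -0.42857)
Q = -6/35 (Q = (-3/5 + (5 - 1*5)/5) - 3/7*(-1) = (-3*⅕ + (5 - 5)*(⅕)) + 3/7 = (-⅗ + 0*(⅕)) + 3/7 = (-⅗ + 0) + 3/7 = -⅗ + 3/7 = -6/35 ≈ -0.17143)
Q² = (-6/35)² = 36/1225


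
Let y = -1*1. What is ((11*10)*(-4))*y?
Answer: 440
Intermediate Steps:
y = -1
((11*10)*(-4))*y = ((11*10)*(-4))*(-1) = (110*(-4))*(-1) = -440*(-1) = 440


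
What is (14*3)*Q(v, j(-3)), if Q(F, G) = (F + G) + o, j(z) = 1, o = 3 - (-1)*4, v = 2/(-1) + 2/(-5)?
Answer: 1176/5 ≈ 235.20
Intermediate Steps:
v = -12/5 (v = 2*(-1) + 2*(-⅕) = -2 - ⅖ = -12/5 ≈ -2.4000)
o = 7 (o = 3 - 1*(-4) = 3 + 4 = 7)
Q(F, G) = 7 + F + G (Q(F, G) = (F + G) + 7 = 7 + F + G)
(14*3)*Q(v, j(-3)) = (14*3)*(7 - 12/5 + 1) = 42*(28/5) = 1176/5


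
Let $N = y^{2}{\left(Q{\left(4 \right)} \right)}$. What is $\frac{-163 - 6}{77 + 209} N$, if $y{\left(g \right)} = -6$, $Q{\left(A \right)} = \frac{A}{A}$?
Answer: $- \frac{234}{11} \approx -21.273$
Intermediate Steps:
$Q{\left(A \right)} = 1$
$N = 36$ ($N = \left(-6\right)^{2} = 36$)
$\frac{-163 - 6}{77 + 209} N = \frac{-163 - 6}{77 + 209} \cdot 36 = - \frac{169}{286} \cdot 36 = \left(-169\right) \frac{1}{286} \cdot 36 = \left(- \frac{13}{22}\right) 36 = - \frac{234}{11}$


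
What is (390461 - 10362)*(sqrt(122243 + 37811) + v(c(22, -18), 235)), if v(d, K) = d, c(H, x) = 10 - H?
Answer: -4561188 + 380099*sqrt(160054) ≈ 1.4750e+8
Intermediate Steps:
(390461 - 10362)*(sqrt(122243 + 37811) + v(c(22, -18), 235)) = (390461 - 10362)*(sqrt(122243 + 37811) + (10 - 1*22)) = 380099*(sqrt(160054) + (10 - 22)) = 380099*(sqrt(160054) - 12) = 380099*(-12 + sqrt(160054)) = -4561188 + 380099*sqrt(160054)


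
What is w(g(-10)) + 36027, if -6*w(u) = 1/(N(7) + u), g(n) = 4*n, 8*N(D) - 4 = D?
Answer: 33397033/927 ≈ 36027.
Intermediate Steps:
N(D) = ½ + D/8
w(u) = -1/(6*(11/8 + u)) (w(u) = -1/(6*((½ + (⅛)*7) + u)) = -1/(6*((½ + 7/8) + u)) = -1/(6*(11/8 + u)))
w(g(-10)) + 36027 = -4/(33 + 24*(4*(-10))) + 36027 = -4/(33 + 24*(-40)) + 36027 = -4/(33 - 960) + 36027 = -4/(-927) + 36027 = -4*(-1/927) + 36027 = 4/927 + 36027 = 33397033/927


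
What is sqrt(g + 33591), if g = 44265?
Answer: 4*sqrt(4866) ≈ 279.03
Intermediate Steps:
sqrt(g + 33591) = sqrt(44265 + 33591) = sqrt(77856) = 4*sqrt(4866)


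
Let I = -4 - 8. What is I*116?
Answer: -1392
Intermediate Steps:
I = -12
I*116 = -12*116 = -1392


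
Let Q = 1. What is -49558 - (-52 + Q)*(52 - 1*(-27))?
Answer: -45529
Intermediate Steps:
-49558 - (-52 + Q)*(52 - 1*(-27)) = -49558 - (-52 + 1)*(52 - 1*(-27)) = -49558 - (-51)*(52 + 27) = -49558 - (-51)*79 = -49558 - 1*(-4029) = -49558 + 4029 = -45529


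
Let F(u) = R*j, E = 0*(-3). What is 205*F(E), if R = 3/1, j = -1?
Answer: -615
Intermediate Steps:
E = 0
R = 3 (R = 3*1 = 3)
F(u) = -3 (F(u) = 3*(-1) = -3)
205*F(E) = 205*(-3) = -615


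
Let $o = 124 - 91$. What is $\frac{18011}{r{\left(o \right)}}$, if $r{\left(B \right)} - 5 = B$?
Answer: $\frac{18011}{38} \approx 473.97$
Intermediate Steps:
$o = 33$
$r{\left(B \right)} = 5 + B$
$\frac{18011}{r{\left(o \right)}} = \frac{18011}{5 + 33} = \frac{18011}{38}$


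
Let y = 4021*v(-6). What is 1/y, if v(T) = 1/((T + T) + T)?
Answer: -18/4021 ≈ -0.0044765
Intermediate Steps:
v(T) = 1/(3*T) (v(T) = 1/(2*T + T) = 1/(3*T))
y = -4021/18 (y = 4021*((⅓)/(-6)) = 4021*((⅓)*(-⅙)) = 4021*(-1/18) = -4021/18 ≈ -223.39)
1/y = 1/(-4021/18) = -18/4021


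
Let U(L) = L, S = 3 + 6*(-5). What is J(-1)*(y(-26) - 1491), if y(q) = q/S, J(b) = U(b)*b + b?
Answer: 0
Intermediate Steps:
S = -27 (S = 3 - 30 = -27)
J(b) = b + b² (J(b) = b*b + b = b² + b = b + b²)
y(q) = -q/27 (y(q) = q/(-27) = q*(-1/27) = -q/27)
J(-1)*(y(-26) - 1491) = (-(1 - 1))*(-1/27*(-26) - 1491) = (-1*0)*(26/27 - 1491) = 0*(-40231/27) = 0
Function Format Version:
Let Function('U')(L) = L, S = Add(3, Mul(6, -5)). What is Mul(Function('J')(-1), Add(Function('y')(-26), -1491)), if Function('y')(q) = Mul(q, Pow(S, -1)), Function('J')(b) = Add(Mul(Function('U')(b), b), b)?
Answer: 0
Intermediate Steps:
S = -27 (S = Add(3, -30) = -27)
Function('J')(b) = Add(b, Pow(b, 2)) (Function('J')(b) = Add(Mul(b, b), b) = Add(Pow(b, 2), b) = Add(b, Pow(b, 2)))
Function('y')(q) = Mul(Rational(-1, 27), q) (Function('y')(q) = Mul(q, Pow(-27, -1)) = Mul(q, Rational(-1, 27)) = Mul(Rational(-1, 27), q))
Mul(Function('J')(-1), Add(Function('y')(-26), -1491)) = Mul(Mul(-1, Add(1, -1)), Add(Mul(Rational(-1, 27), -26), -1491)) = Mul(Mul(-1, 0), Add(Rational(26, 27), -1491)) = Mul(0, Rational(-40231, 27)) = 0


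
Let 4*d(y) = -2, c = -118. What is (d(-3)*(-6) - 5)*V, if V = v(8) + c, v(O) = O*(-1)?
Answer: 252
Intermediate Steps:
v(O) = -O
d(y) = -1/2 (d(y) = (1/4)*(-2) = -1/2)
V = -126 (V = -1*8 - 118 = -8 - 118 = -126)
(d(-3)*(-6) - 5)*V = (-1/2*(-6) - 5)*(-126) = (3 - 5)*(-126) = -2*(-126) = 252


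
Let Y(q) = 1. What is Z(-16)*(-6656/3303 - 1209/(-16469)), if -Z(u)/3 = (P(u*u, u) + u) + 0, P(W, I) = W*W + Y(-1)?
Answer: 6920612184577/18132369 ≈ 3.8167e+5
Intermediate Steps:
P(W, I) = 1 + W**2 (P(W, I) = W*W + 1 = W**2 + 1 = 1 + W**2)
Z(u) = -3 - 3*u - 3*u**4 (Z(u) = -3*(((1 + (u*u)**2) + u) + 0) = -3*(((1 + (u**2)**2) + u) + 0) = -3*(((1 + u**4) + u) + 0) = -3*((1 + u + u**4) + 0) = -3*(1 + u + u**4) = -3 - 3*u - 3*u**4)
Z(-16)*(-6656/3303 - 1209/(-16469)) = (-3 - 3*(-16) - 3*(-16)**4)*(-6656/3303 - 1209/(-16469)) = (-3 + 48 - 3*65536)*(-6656*1/3303 - 1209*(-1/16469)) = (-3 + 48 - 196608)*(-6656/3303 + 1209/16469) = -196563*(-105624337/54397107) = 6920612184577/18132369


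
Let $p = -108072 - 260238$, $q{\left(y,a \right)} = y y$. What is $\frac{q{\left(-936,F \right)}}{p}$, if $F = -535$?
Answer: $- \frac{146016}{61385} \approx -2.3787$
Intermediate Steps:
$q{\left(y,a \right)} = y^{2}$
$p = -368310$
$\frac{q{\left(-936,F \right)}}{p} = \frac{\left(-936\right)^{2}}{-368310} = 876096 \left(- \frac{1}{368310}\right) = - \frac{146016}{61385}$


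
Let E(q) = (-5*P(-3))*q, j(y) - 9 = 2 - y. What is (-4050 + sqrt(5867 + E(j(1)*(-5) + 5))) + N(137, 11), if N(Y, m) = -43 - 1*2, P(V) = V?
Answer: -4095 + 2*sqrt(1298) ≈ -4022.9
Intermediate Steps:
j(y) = 11 - y (j(y) = 9 + (2 - y) = 11 - y)
E(q) = 15*q (E(q) = (-5*(-3))*q = 15*q)
N(Y, m) = -45 (N(Y, m) = -43 - 2 = -45)
(-4050 + sqrt(5867 + E(j(1)*(-5) + 5))) + N(137, 11) = (-4050 + sqrt(5867 + 15*((11 - 1*1)*(-5) + 5))) - 45 = (-4050 + sqrt(5867 + 15*((11 - 1)*(-5) + 5))) - 45 = (-4050 + sqrt(5867 + 15*(10*(-5) + 5))) - 45 = (-4050 + sqrt(5867 + 15*(-50 + 5))) - 45 = (-4050 + sqrt(5867 + 15*(-45))) - 45 = (-4050 + sqrt(5867 - 675)) - 45 = (-4050 + sqrt(5192)) - 45 = (-4050 + 2*sqrt(1298)) - 45 = -4095 + 2*sqrt(1298)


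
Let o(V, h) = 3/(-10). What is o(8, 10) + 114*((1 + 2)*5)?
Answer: 17097/10 ≈ 1709.7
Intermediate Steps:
o(V, h) = -3/10 (o(V, h) = 3*(-⅒) = -3/10)
o(8, 10) + 114*((1 + 2)*5) = -3/10 + 114*((1 + 2)*5) = -3/10 + 114*(3*5) = -3/10 + 114*15 = -3/10 + 1710 = 17097/10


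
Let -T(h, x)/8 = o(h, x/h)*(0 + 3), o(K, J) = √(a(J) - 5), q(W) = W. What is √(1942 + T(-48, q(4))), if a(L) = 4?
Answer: √(1942 - 24*I) ≈ 44.069 - 0.2723*I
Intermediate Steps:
o(K, J) = I (o(K, J) = √(4 - 5) = √(-1) = I)
T(h, x) = -24*I (T(h, x) = -8*I*(0 + 3) = -8*I*3 = -24*I)
√(1942 + T(-48, q(4))) = √(1942 - 24*I)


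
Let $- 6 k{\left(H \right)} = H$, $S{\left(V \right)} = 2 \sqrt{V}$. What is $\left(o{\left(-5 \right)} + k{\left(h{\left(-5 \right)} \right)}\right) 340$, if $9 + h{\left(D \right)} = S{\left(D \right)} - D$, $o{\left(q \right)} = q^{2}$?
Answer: $\frac{26180}{3} - \frac{340 i \sqrt{5}}{3} \approx 8726.7 - 253.42 i$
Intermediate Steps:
$h{\left(D \right)} = -9 - D + 2 \sqrt{D}$ ($h{\left(D \right)} = -9 + \left(2 \sqrt{D} - D\right) = -9 + \left(- D + 2 \sqrt{D}\right) = -9 - D + 2 \sqrt{D}$)
$k{\left(H \right)} = - \frac{H}{6}$
$\left(o{\left(-5 \right)} + k{\left(h{\left(-5 \right)} \right)}\right) 340 = \left(\left(-5\right)^{2} - \frac{-9 - -5 + 2 \sqrt{-5}}{6}\right) 340 = \left(25 - \frac{-9 + 5 + 2 i \sqrt{5}}{6}\right) 340 = \left(25 - \frac{-4 + 2 i \sqrt{5}}{6}\right) 340 = \left(25 + \left(\frac{2}{3} - \frac{i \sqrt{5}}{3}\right)\right) 340 = \left(\frac{77}{3} - \frac{i \sqrt{5}}{3}\right) 340 = \frac{26180}{3} - \frac{340 i \sqrt{5}}{3}$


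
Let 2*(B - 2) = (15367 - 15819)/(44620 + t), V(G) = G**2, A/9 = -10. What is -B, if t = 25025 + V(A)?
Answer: -155264/77745 ≈ -1.9971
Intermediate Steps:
A = -90 (A = 9*(-10) = -90)
t = 33125 (t = 25025 + (-90)**2 = 25025 + 8100 = 33125)
B = 155264/77745 (B = 2 + ((15367 - 15819)/(44620 + 33125))/2 = 2 + (-452/77745)/2 = 2 + (-452*1/77745)/2 = 2 + (1/2)*(-452/77745) = 2 - 226/77745 = 155264/77745 ≈ 1.9971)
-B = -1*155264/77745 = -155264/77745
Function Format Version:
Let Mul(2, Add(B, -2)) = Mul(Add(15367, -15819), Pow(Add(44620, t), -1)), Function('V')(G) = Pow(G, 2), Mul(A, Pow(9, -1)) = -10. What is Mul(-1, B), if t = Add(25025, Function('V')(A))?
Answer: Rational(-155264, 77745) ≈ -1.9971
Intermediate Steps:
A = -90 (A = Mul(9, -10) = -90)
t = 33125 (t = Add(25025, Pow(-90, 2)) = Add(25025, 8100) = 33125)
B = Rational(155264, 77745) (B = Add(2, Mul(Rational(1, 2), Mul(Add(15367, -15819), Pow(Add(44620, 33125), -1)))) = Add(2, Mul(Rational(1, 2), Mul(-452, Pow(77745, -1)))) = Add(2, Mul(Rational(1, 2), Mul(-452, Rational(1, 77745)))) = Add(2, Mul(Rational(1, 2), Rational(-452, 77745))) = Add(2, Rational(-226, 77745)) = Rational(155264, 77745) ≈ 1.9971)
Mul(-1, B) = Mul(-1, Rational(155264, 77745)) = Rational(-155264, 77745)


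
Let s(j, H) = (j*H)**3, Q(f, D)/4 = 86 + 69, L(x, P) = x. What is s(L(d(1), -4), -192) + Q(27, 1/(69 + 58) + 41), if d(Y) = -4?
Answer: 452985452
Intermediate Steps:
Q(f, D) = 620 (Q(f, D) = 4*(86 + 69) = 4*155 = 620)
s(j, H) = H**3*j**3 (s(j, H) = (H*j)**3 = H**3*j**3)
s(L(d(1), -4), -192) + Q(27, 1/(69 + 58) + 41) = (-192)**3*(-4)**3 + 620 = -7077888*(-64) + 620 = 452984832 + 620 = 452985452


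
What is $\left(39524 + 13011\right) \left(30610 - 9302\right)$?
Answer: $1119415780$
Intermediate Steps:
$\left(39524 + 13011\right) \left(30610 - 9302\right) = 52535 \cdot 21308 = 1119415780$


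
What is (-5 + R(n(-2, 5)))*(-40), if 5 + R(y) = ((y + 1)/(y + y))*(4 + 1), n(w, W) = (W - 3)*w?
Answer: 325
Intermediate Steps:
n(w, W) = w*(-3 + W) (n(w, W) = (-3 + W)*w = w*(-3 + W))
R(y) = -5 + 5*(1 + y)/(2*y) (R(y) = -5 + ((y + 1)/(y + y))*(4 + 1) = -5 + ((1 + y)/((2*y)))*5 = -5 + ((1 + y)*(1/(2*y)))*5 = -5 + ((1 + y)/(2*y))*5 = -5 + 5*(1 + y)/(2*y))
(-5 + R(n(-2, 5)))*(-40) = (-5 + 5*(1 - (-2)*(-3 + 5))/(2*((-2*(-3 + 5)))))*(-40) = (-5 + 5*(1 - (-2)*2)/(2*((-2*2))))*(-40) = (-5 + (5/2)*(1 - 1*(-4))/(-4))*(-40) = (-5 + (5/2)*(-1/4)*(1 + 4))*(-40) = (-5 + (5/2)*(-1/4)*5)*(-40) = (-5 - 25/8)*(-40) = -65/8*(-40) = 325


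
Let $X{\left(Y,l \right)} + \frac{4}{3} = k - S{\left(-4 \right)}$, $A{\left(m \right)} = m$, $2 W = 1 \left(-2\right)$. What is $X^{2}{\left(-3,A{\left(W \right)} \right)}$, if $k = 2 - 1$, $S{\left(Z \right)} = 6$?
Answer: $\frac{361}{9} \approx 40.111$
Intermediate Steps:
$W = -1$ ($W = \frac{1 \left(-2\right)}{2} = \frac{1}{2} \left(-2\right) = -1$)
$k = 1$
$X{\left(Y,l \right)} = - \frac{19}{3}$ ($X{\left(Y,l \right)} = - \frac{4}{3} + \left(1 - 6\right) = - \frac{4}{3} - 5 = - \frac{19}{3}$)
$X^{2}{\left(-3,A{\left(W \right)} \right)} = \left(- \frac{19}{3}\right)^{2} = \frac{361}{9}$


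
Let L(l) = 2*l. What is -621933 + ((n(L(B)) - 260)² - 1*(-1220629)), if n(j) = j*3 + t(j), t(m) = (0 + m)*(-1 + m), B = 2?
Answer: 654392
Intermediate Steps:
t(m) = m*(-1 + m)
n(j) = 3*j + j*(-1 + j) (n(j) = j*3 + j*(-1 + j) = 3*j + j*(-1 + j))
-621933 + ((n(L(B)) - 260)² - 1*(-1220629)) = -621933 + (((2*2)*(2 + 2*2) - 260)² - 1*(-1220629)) = -621933 + ((4*(2 + 4) - 260)² + 1220629) = -621933 + ((4*6 - 260)² + 1220629) = -621933 + ((24 - 260)² + 1220629) = -621933 + ((-236)² + 1220629) = -621933 + (55696 + 1220629) = -621933 + 1276325 = 654392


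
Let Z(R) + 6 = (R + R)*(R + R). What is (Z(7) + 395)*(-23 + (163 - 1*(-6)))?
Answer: 85410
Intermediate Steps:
Z(R) = -6 + 4*R² (Z(R) = -6 + (R + R)*(R + R) = -6 + (2*R)*(2*R) = -6 + 4*R²)
(Z(7) + 395)*(-23 + (163 - 1*(-6))) = ((-6 + 4*7²) + 395)*(-23 + (163 - 1*(-6))) = ((-6 + 4*49) + 395)*(-23 + (163 + 6)) = ((-6 + 196) + 395)*(-23 + 169) = (190 + 395)*146 = 585*146 = 85410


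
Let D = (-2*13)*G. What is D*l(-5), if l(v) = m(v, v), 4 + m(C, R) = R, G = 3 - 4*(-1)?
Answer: 1638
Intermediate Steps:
G = 7 (G = 3 + 4 = 7)
m(C, R) = -4 + R
l(v) = -4 + v
D = -182 (D = -2*13*7 = -26*7 = -182)
D*l(-5) = -182*(-4 - 5) = -182*(-9) = 1638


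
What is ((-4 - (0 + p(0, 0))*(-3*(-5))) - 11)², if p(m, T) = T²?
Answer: 225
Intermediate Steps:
((-4 - (0 + p(0, 0))*(-3*(-5))) - 11)² = ((-4 - (0 + 0²)*(-3*(-5))) - 11)² = ((-4 - (0 + 0)*15) - 11)² = ((-4 - 0*15) - 11)² = ((-4 - 1*0) - 11)² = ((-4 + 0) - 11)² = (-4 - 11)² = (-15)² = 225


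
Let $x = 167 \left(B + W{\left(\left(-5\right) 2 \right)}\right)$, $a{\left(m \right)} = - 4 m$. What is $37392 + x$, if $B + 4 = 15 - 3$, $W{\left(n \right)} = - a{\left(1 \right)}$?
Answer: $39396$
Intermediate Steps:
$W{\left(n \right)} = 4$ ($W{\left(n \right)} = - \left(-4\right) 1 = \left(-1\right) \left(-4\right) = 4$)
$B = 8$ ($B = -4 + \left(15 - 3\right) = -4 + 12 = 8$)
$x = 2004$ ($x = 167 \left(8 + 4\right) = 167 \cdot 12 = 2004$)
$37392 + x = 37392 + 2004 = 39396$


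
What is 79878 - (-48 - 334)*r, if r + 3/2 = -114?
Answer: 35757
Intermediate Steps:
r = -231/2 (r = -3/2 - 114 = -231/2 ≈ -115.50)
79878 - (-48 - 334)*r = 79878 - (-48 - 334)*(-231)/2 = 79878 - (-382)*(-231)/2 = 79878 - 1*44121 = 79878 - 44121 = 35757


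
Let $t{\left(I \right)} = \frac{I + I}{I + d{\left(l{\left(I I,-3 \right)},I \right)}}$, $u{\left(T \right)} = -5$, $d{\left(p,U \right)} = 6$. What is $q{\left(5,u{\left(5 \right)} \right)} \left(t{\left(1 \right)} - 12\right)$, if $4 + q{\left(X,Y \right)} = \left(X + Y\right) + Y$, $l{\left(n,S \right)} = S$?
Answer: $\frac{738}{7} \approx 105.43$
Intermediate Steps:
$q{\left(X,Y \right)} = -4 + X + 2 Y$ ($q{\left(X,Y \right)} = -4 + \left(\left(X + Y\right) + Y\right) = -4 + \left(X + 2 Y\right) = -4 + X + 2 Y$)
$t{\left(I \right)} = \frac{2 I}{6 + I}$ ($t{\left(I \right)} = \frac{I + I}{I + 6} = \frac{2 I}{6 + I}$)
$q{\left(5,u{\left(5 \right)} \right)} \left(t{\left(1 \right)} - 12\right) = \left(-4 + 5 + 2 \left(-5\right)\right) \left(2 \cdot 1 \frac{1}{6 + 1} - 12\right) = \left(-4 + 5 - 10\right) \left(2 \cdot 1 \cdot \frac{1}{7} - 12\right) = - 9 \left(2 \cdot 1 \cdot \frac{1}{7} - 12\right) = - 9 \left(\frac{2}{7} - 12\right) = \left(-9\right) \left(- \frac{82}{7}\right) = \frac{738}{7}$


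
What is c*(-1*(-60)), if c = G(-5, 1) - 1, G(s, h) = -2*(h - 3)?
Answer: 180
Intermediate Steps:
G(s, h) = 6 - 2*h (G(s, h) = -2*(-3 + h) = 6 - 2*h)
c = 3 (c = (6 - 2*1) - 1 = (6 - 2) - 1 = 4 - 1 = 3)
c*(-1*(-60)) = 3*(-1*(-60)) = 3*60 = 180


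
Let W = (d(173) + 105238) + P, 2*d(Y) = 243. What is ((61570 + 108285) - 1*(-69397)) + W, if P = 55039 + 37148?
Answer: 873597/2 ≈ 4.3680e+5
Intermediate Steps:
d(Y) = 243/2 (d(Y) = (½)*243 = 243/2)
P = 92187
W = 395093/2 (W = (243/2 + 105238) + 92187 = 210719/2 + 92187 = 395093/2 ≈ 1.9755e+5)
((61570 + 108285) - 1*(-69397)) + W = ((61570 + 108285) - 1*(-69397)) + 395093/2 = (169855 + 69397) + 395093/2 = 239252 + 395093/2 = 873597/2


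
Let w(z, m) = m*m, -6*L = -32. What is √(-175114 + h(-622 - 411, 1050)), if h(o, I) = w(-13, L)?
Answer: I*√1575770/3 ≈ 418.43*I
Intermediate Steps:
L = 16/3 (L = -⅙*(-32) = 16/3 ≈ 5.3333)
w(z, m) = m²
h(o, I) = 256/9 (h(o, I) = (16/3)² = 256/9)
√(-175114 + h(-622 - 411, 1050)) = √(-175114 + 256/9) = √(-1575770/9) = I*√1575770/3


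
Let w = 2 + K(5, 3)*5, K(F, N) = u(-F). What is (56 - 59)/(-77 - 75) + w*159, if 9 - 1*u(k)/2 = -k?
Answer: 1015059/152 ≈ 6678.0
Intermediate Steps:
u(k) = 18 + 2*k (u(k) = 18 - (-2)*k = 18 + 2*k)
K(F, N) = 18 - 2*F (K(F, N) = 18 + 2*(-F) = 18 - 2*F)
w = 42 (w = 2 + (18 - 2*5)*5 = 2 + (18 - 10)*5 = 2 + 8*5 = 2 + 40 = 42)
(56 - 59)/(-77 - 75) + w*159 = (56 - 59)/(-77 - 75) + 42*159 = -3/(-152) + 6678 = -3*(-1/152) + 6678 = 3/152 + 6678 = 1015059/152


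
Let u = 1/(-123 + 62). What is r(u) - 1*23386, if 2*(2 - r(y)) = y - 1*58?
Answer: -2849309/122 ≈ -23355.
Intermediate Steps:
u = -1/61 (u = 1/(-61) = -1/61 ≈ -0.016393)
r(y) = 31 - y/2 (r(y) = 2 - (y - 1*58)/2 = 2 - (y - 58)/2 = 2 - (-58 + y)/2 = 2 + (29 - y/2) = 31 - y/2)
r(u) - 1*23386 = (31 - 1/2*(-1/61)) - 1*23386 = (31 + 1/122) - 23386 = 3783/122 - 23386 = -2849309/122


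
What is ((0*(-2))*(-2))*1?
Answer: 0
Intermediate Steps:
((0*(-2))*(-2))*1 = (0*(-2))*1 = 0*1 = 0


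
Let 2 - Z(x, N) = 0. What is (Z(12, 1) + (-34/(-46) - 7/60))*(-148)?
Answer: -133903/345 ≈ -388.12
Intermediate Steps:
Z(x, N) = 2 (Z(x, N) = 2 - 1*0 = 2 + 0 = 2)
(Z(12, 1) + (-34/(-46) - 7/60))*(-148) = (2 + (-34/(-46) - 7/60))*(-148) = (2 + (-34*(-1/46) - 7*1/60))*(-148) = (2 + (17/23 - 7/60))*(-148) = (2 + 859/1380)*(-148) = (3619/1380)*(-148) = -133903/345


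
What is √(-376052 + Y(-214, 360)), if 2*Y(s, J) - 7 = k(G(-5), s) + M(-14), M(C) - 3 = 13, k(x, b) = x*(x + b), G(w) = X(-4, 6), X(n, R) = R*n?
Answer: I*√1492738/2 ≈ 610.89*I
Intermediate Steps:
G(w) = -24 (G(w) = 6*(-4) = -24)
k(x, b) = x*(b + x)
M(C) = 16 (M(C) = 3 + 13 = 16)
Y(s, J) = 599/2 - 12*s (Y(s, J) = 7/2 + (-24*(s - 24) + 16)/2 = 7/2 + (-24*(-24 + s) + 16)/2 = 7/2 + ((576 - 24*s) + 16)/2 = 7/2 + (592 - 24*s)/2 = 7/2 + (296 - 12*s) = 599/2 - 12*s)
√(-376052 + Y(-214, 360)) = √(-376052 + (599/2 - 12*(-214))) = √(-376052 + (599/2 + 2568)) = √(-376052 + 5735/2) = √(-746369/2) = I*√1492738/2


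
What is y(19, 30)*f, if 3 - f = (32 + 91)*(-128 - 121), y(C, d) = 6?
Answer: 183780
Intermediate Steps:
f = 30630 (f = 3 - (32 + 91)*(-128 - 121) = 3 - 123*(-249) = 3 - 1*(-30627) = 3 + 30627 = 30630)
y(19, 30)*f = 6*30630 = 183780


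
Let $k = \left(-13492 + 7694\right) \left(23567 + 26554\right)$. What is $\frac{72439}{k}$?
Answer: $- \frac{72439}{290601558} \approx -0.00024927$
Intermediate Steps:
$k = -290601558$ ($k = \left(-5798\right) 50121 = -290601558$)
$\frac{72439}{k} = \frac{72439}{-290601558} = 72439 \left(- \frac{1}{290601558}\right) = - \frac{72439}{290601558}$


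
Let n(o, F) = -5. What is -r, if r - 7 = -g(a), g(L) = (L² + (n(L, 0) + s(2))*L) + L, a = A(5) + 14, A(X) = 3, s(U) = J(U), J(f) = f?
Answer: 248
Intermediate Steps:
s(U) = U
a = 17 (a = 3 + 14 = 17)
g(L) = L² - 2*L (g(L) = (L² + (-5 + 2)*L) + L = (L² - 3*L) + L = L² - 2*L)
r = -248 (r = 7 - 17*(-2 + 17) = 7 - 17*15 = 7 - 1*255 = 7 - 255 = -248)
-r = -1*(-248) = 248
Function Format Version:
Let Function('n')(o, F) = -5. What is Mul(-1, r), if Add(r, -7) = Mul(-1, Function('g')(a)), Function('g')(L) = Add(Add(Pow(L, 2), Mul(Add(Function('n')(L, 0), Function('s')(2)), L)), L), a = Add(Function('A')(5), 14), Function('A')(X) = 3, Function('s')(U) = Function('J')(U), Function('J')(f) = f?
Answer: 248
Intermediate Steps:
Function('s')(U) = U
a = 17 (a = Add(3, 14) = 17)
Function('g')(L) = Add(Pow(L, 2), Mul(-2, L)) (Function('g')(L) = Add(Add(Pow(L, 2), Mul(Add(-5, 2), L)), L) = Add(Add(Pow(L, 2), Mul(-3, L)), L) = Add(Pow(L, 2), Mul(-2, L)))
r = -248 (r = Add(7, Mul(-1, Mul(17, Add(-2, 17)))) = Add(7, Mul(-1, Mul(17, 15))) = Add(7, Mul(-1, 255)) = Add(7, -255) = -248)
Mul(-1, r) = Mul(-1, -248) = 248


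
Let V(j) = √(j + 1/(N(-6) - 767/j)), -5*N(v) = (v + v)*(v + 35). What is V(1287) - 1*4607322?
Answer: -4607322 + 3*√166840071442/34157 ≈ -4.6073e+6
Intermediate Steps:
N(v) = -2*v*(35 + v)/5 (N(v) = -(v + v)*(v + 35)/5 = -2*v*(35 + v)/5)
V(j) = √(j + 1/(348/5 - 767/j)) (V(j) = √(j + 1/(-⅖*(-6)*(35 - 6) - 767/j)) = √(j + 1/(-⅖*(-6)*29 - 767/j)) = √(j + 1/(348/5 - 767/j)))
V(1287) - 1*4607322 = √2*√(1287*(-1915 + 174*1287)/(-3835 + 348*1287)) - 1*4607322 = √2*√(1287*(-1915 + 223938)/(-3835 + 447876)) - 4607322 = √2*√(1287*222023/444041) - 4607322 = √2*√(1287*(1/444041)*222023) - 4607322 = √2*√(21980277/34157) - 4607322 = √2*(3*√83420035721/34157) - 4607322 = 3*√166840071442/34157 - 4607322 = -4607322 + 3*√166840071442/34157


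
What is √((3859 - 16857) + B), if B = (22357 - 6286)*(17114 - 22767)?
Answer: I*√90862361 ≈ 9532.2*I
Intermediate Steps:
B = -90849363 (B = 16071*(-5653) = -90849363)
√((3859 - 16857) + B) = √((3859 - 16857) - 90849363) = √(-12998 - 90849363) = √(-90862361) = I*√90862361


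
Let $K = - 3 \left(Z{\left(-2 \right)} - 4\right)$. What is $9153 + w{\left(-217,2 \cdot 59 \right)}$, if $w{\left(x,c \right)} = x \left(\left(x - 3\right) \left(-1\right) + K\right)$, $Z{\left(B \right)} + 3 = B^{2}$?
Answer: $-40540$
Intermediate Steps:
$Z{\left(B \right)} = -3 + B^{2}$
$K = 9$ ($K = - 3 \left(\left(-3 + \left(-2\right)^{2}\right) - 4\right) = - 3 \left(\left(-3 + 4\right) - 4\right) = - 3 \left(1 - 4\right) = \left(-3\right) \left(-3\right) = 9$)
$w{\left(x,c \right)} = x \left(12 - x\right)$ ($w{\left(x,c \right)} = x \left(\left(x - 3\right) \left(-1\right) + 9\right) = x \left(\left(-3 + x\right) \left(-1\right) + 9\right) = x \left(\left(3 - x\right) + 9\right) = x \left(12 - x\right)$)
$9153 + w{\left(-217,2 \cdot 59 \right)} = 9153 - 217 \left(12 - -217\right) = 9153 - 217 \left(12 + 217\right) = 9153 - 49693 = -40540$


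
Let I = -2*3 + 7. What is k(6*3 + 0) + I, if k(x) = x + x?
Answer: 37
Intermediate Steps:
k(x) = 2*x
I = 1 (I = -6 + 7 = 1)
k(6*3 + 0) + I = 2*(6*3 + 0) + 1 = 2*(18 + 0) + 1 = 2*18 + 1 = 36 + 1 = 37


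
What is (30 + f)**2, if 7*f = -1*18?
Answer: 36864/49 ≈ 752.33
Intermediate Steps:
f = -18/7 (f = (-1*18)/7 = (1/7)*(-18) = -18/7 ≈ -2.5714)
(30 + f)**2 = (30 - 18/7)**2 = (192/7)**2 = 36864/49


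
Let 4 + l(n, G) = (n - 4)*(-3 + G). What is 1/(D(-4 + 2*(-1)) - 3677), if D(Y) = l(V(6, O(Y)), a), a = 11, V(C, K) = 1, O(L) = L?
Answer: -1/3705 ≈ -0.00026991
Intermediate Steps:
l(n, G) = -4 + (-4 + n)*(-3 + G) (l(n, G) = -4 + (n - 4)*(-3 + G) = -4 + (-4 + n)*(-3 + G))
D(Y) = -28 (D(Y) = 8 - 4*11 - 3*1 + 11*1 = 8 - 44 - 3 + 11 = -28)
1/(D(-4 + 2*(-1)) - 3677) = 1/(-28 - 3677) = 1/(-3705) = -1/3705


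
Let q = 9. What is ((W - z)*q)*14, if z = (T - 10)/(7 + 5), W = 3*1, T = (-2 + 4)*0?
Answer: 483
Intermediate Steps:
T = 0 (T = 2*0 = 0)
W = 3
z = -⅚ (z = (0 - 10)/(7 + 5) = -10/12 = -10*1/12 = -⅚ ≈ -0.83333)
((W - z)*q)*14 = ((3 - 1*(-⅚))*9)*14 = ((3 + ⅚)*9)*14 = ((23/6)*9)*14 = (69/2)*14 = 483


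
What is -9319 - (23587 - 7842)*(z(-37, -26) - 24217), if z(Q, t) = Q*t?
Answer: 366140656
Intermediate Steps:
-9319 - (23587 - 7842)*(z(-37, -26) - 24217) = -9319 - (23587 - 7842)*(-37*(-26) - 24217) = -9319 - 15745*(962 - 24217) = -9319 - 15745*(-23255) = -9319 - 1*(-366149975) = -9319 + 366149975 = 366140656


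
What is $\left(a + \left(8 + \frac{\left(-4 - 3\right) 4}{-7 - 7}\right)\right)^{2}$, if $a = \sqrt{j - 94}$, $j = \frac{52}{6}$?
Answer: $\frac{44}{3} + \frac{320 i \sqrt{3}}{3} \approx 14.667 + 184.75 i$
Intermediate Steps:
$j = \frac{26}{3}$ ($j = 52 \cdot \frac{1}{6} = \frac{26}{3} \approx 8.6667$)
$a = \frac{16 i \sqrt{3}}{3}$ ($a = \sqrt{\frac{26}{3} - 94} = \sqrt{- \frac{256}{3}} = \frac{16 i \sqrt{3}}{3} \approx 9.2376 i$)
$\left(a + \left(8 + \frac{\left(-4 - 3\right) 4}{-7 - 7}\right)\right)^{2} = \left(\frac{16 i \sqrt{3}}{3} + \left(8 + \frac{\left(-4 - 3\right) 4}{-7 - 7}\right)\right)^{2} = \left(\frac{16 i \sqrt{3}}{3} + \left(8 + \frac{\left(-7\right) 4}{-14}\right)\right)^{2} = \left(\frac{16 i \sqrt{3}}{3} + \left(8 - -2\right)\right)^{2} = \left(\frac{16 i \sqrt{3}}{3} + \left(8 + 2\right)\right)^{2} = \left(\frac{16 i \sqrt{3}}{3} + 10\right)^{2} = \left(10 + \frac{16 i \sqrt{3}}{3}\right)^{2}$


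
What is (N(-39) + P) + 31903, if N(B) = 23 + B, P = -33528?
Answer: -1641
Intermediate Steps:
(N(-39) + P) + 31903 = ((23 - 39) - 33528) + 31903 = (-16 - 33528) + 31903 = -33544 + 31903 = -1641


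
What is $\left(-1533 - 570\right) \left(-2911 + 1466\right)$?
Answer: $3038835$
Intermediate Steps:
$\left(-1533 - 570\right) \left(-2911 + 1466\right) = \left(-1533 + \left(-973 + 403\right)\right) \left(-1445\right) = \left(-1533 - 570\right) \left(-1445\right) = \left(-2103\right) \left(-1445\right) = 3038835$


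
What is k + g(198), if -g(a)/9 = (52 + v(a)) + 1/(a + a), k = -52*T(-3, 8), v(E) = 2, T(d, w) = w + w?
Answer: -57993/44 ≈ -1318.0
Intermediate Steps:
T(d, w) = 2*w
k = -832 (k = -104*8 = -52*16 = -832)
g(a) = -486 - 9/(2*a) (g(a) = -9*((52 + 2) + 1/(a + a)) = -9*(54 + 1/(2*a)) = -486 - 9/(2*a))
k + g(198) = -832 + (-486 - 9/2/198) = -832 + (-486 - 9/2*1/198) = -832 + (-486 - 1/44) = -832 - 21385/44 = -57993/44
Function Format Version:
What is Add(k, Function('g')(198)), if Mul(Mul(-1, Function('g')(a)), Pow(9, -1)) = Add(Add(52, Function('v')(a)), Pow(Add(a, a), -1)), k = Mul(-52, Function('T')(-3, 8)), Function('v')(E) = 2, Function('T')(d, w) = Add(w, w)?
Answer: Rational(-57993, 44) ≈ -1318.0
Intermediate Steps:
Function('T')(d, w) = Mul(2, w)
k = -832 (k = Mul(-52, Mul(2, 8)) = Mul(-52, 16) = -832)
Function('g')(a) = Add(-486, Mul(Rational(-9, 2), Pow(a, -1))) (Function('g')(a) = Mul(-9, Add(Add(52, 2), Pow(Add(a, a), -1))) = Mul(-9, Add(54, Pow(Mul(2, a), -1))) = Mul(-9, Add(54, Mul(Rational(1, 2), Pow(a, -1)))) = Add(-486, Mul(Rational(-9, 2), Pow(a, -1))))
Add(k, Function('g')(198)) = Add(-832, Add(-486, Mul(Rational(-9, 2), Pow(198, -1)))) = Add(-832, Add(-486, Mul(Rational(-9, 2), Rational(1, 198)))) = Add(-832, Add(-486, Rational(-1, 44))) = Add(-832, Rational(-21385, 44)) = Rational(-57993, 44)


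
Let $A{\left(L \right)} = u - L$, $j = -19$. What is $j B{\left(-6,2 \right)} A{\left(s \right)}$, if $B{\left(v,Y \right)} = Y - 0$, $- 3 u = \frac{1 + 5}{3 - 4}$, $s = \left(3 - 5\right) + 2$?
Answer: $-76$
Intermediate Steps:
$s = 0$ ($s = -2 + 2 = 0$)
$u = 2$ ($u = - \frac{\left(1 + 5\right) \frac{1}{3 - 4}}{3} = - \frac{6 \frac{1}{-1}}{3} = - \frac{6 \left(-1\right)}{3} = \left(- \frac{1}{3}\right) \left(-6\right) = 2$)
$B{\left(v,Y \right)} = Y$ ($B{\left(v,Y \right)} = Y + 0 = Y$)
$A{\left(L \right)} = 2 - L$
$j B{\left(-6,2 \right)} A{\left(s \right)} = \left(-19\right) 2 \left(2 - 0\right) = - 38 \left(2 + 0\right) = \left(-38\right) 2 = -76$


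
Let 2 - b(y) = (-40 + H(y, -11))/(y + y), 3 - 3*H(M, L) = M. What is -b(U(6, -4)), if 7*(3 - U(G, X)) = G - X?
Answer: -481/33 ≈ -14.576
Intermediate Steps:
H(M, L) = 1 - M/3
U(G, X) = 3 - G/7 + X/7 (U(G, X) = 3 - (G - X)/7 = 3 + (-G/7 + X/7) = 3 - G/7 + X/7)
b(y) = 2 - (-39 - y/3)/(2*y) (b(y) = 2 - (-40 + (1 - y/3))/(y + y) = 2 - (-39 - y/3)/(2*y))
-b(U(6, -4)) = -13*(9 + (3 - ⅐*6 + (⅐)*(-4)))/(6*(3 - ⅐*6 + (⅐)*(-4))) = -13*(9 + (3 - 6/7 - 4/7))/(6*(3 - 6/7 - 4/7)) = -13*(9 + 11/7)/(6*11/7) = -13*7*74/(6*11*7) = -1*481/33 = -481/33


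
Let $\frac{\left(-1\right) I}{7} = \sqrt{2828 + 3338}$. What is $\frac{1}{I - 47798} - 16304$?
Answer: $- \frac{18621994077739}{1142173335} + \frac{7 \sqrt{6166}}{2284346670} \approx -16304.0$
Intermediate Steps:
$I = - 7 \sqrt{6166}$ ($I = - 7 \sqrt{2828 + 3338} = - 7 \sqrt{6166} \approx -549.67$)
$\frac{1}{I - 47798} - 16304 = \frac{1}{- 7 \sqrt{6166} - 47798} - 16304 = \frac{1}{-47798 - 7 \sqrt{6166}} - 16304 = -16304 + \frac{1}{-47798 - 7 \sqrt{6166}}$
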